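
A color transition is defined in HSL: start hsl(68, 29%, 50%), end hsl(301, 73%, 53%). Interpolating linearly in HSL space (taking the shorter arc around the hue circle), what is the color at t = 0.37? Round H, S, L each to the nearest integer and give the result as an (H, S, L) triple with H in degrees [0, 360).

(21, 45, 51)

Hue: 301 − 68 = 233°, but |233| > 180 so the shorter arc goes the other way: Δh = 233 − 360 = -127°.
H = 68 + 0.37 × (-127) = 21.01 → 21°
S = 29 + 0.37 × (73 − 29) = 45.28 → 45%
L = 50 + 0.37 × (53 − 50) = 51.11 → 51%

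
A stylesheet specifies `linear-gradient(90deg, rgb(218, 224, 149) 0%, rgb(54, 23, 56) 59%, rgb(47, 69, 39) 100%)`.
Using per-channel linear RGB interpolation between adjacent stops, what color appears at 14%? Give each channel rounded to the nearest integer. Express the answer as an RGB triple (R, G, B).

(179, 176, 127)

14% lies between the 0% and 59% stops, so the local fraction is t = (14 − 0)/(59 − 0) = 14/59 ≈ 0.2373.
R = 218 + 0.2373 × (54 − 218) = 179.083 → 179
G = 224 + 0.2373 × (23 − 224) = 176.303 → 176
B = 149 + 0.2373 × (56 − 149) = 126.931 → 127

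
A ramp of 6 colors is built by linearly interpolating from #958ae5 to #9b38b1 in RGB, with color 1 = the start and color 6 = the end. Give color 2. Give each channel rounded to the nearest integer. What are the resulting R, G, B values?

With 6 swatches and endpoints inclusive, swatch 2 sits at t = (2 − 1)/(6 − 1) = 1/5 ≈ 0.2.
#958ae5 → (149, 138, 229); #9b38b1 → (155, 56, 177).
R = 149 + 0.2 × (155 − 149) = 150.2 → 150
G = 138 + 0.2 × (56 − 138) = 121.6 → 122
B = 229 + 0.2 × (177 − 229) = 218.6 → 219

(150, 122, 219)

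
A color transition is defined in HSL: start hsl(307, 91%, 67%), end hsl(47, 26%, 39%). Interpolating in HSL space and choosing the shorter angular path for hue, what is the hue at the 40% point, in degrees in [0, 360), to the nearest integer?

Hue: 47 − 307 = -260°, but |-260| > 180 so the shorter arc goes the other way: Δh = -260 + 360 = 100°.
H = 307 + 0.4 × (100) = 347 → 347°

347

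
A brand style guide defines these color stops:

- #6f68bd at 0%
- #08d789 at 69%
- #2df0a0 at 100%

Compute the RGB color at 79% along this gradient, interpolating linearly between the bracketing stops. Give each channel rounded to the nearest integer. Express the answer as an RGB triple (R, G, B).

(20, 223, 144)

79% lies between the 69% and 100% stops, so the local fraction is t = (79 − 69)/(100 − 69) = 10/31 ≈ 0.3226.
#08d789 → (8, 215, 137); #2df0a0 → (45, 240, 160).
R = 8 + 0.3226 × (45 − 8) = 19.936 → 20
G = 215 + 0.3226 × (240 − 215) = 223.065 → 223
B = 137 + 0.3226 × (160 − 137) = 144.42 → 144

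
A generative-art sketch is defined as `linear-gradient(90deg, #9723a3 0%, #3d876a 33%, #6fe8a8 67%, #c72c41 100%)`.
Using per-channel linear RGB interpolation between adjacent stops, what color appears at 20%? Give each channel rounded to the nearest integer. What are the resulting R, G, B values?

(96, 96, 128)

20% lies between the 0% and 33% stops, so the local fraction is t = (20 − 0)/(33 − 0) = 20/33 ≈ 0.6061.
#9723a3 → (151, 35, 163); #3d876a → (61, 135, 106).
R = 151 + 0.6061 × (61 − 151) = 96.451 → 96
G = 35 + 0.6061 × (135 − 35) = 95.61 → 96
B = 163 + 0.6061 × (106 − 163) = 128.452 → 128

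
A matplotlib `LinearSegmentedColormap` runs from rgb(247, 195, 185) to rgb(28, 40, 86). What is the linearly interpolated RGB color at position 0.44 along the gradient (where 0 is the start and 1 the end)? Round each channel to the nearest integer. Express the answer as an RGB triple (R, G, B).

R = 247 + 0.44 × (28 − 247) = 247 + 0.44 × -219 = 150.64 → 151
G = 195 + 0.44 × (40 − 195) = 195 + 0.44 × -155 = 126.8 → 127
B = 185 + 0.44 × (86 − 185) = 185 + 0.44 × -99 = 141.44 → 141
So the blended color is (151, 127, 141), about #977f8d.

(151, 127, 141)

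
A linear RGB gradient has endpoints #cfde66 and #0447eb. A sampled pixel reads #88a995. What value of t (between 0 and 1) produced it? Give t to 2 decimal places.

Invert the lerp on the R channel (largest span, 203): t = (136 − 207) / (4 − 207) = -71/-203 = 0.34975.
Check on G: (169 − 222)/(71 − 222) = 0.351 ✓

0.35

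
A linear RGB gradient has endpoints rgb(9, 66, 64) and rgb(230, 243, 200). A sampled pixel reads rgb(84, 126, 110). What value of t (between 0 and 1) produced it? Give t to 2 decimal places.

Invert the lerp on the R channel (largest span, 221): t = (84 − 9) / (230 − 9) = 75/221 = 0.33937.
Check on G: (126 − 66)/(243 − 66) = 0.339 ✓

0.34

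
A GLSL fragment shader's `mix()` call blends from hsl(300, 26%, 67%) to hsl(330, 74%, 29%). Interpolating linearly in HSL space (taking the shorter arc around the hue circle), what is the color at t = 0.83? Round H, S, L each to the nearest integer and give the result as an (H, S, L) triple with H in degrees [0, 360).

(325, 66, 35)

Hue arc: Δh = 330 − 300 = 30° (|Δh| ≤ 180, already the shorter path).
H = 300 + 0.83 × (30) = 324.9 → 325°
S = 26 + 0.83 × (74 − 26) = 65.84 → 66%
L = 67 + 0.83 × (29 − 67) = 35.46 → 35%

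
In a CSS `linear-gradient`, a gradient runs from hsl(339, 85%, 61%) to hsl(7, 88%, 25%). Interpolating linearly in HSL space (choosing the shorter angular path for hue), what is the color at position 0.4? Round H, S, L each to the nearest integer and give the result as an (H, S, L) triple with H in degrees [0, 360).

Hue: 7 − 339 = -332°, but |-332| > 180 so the shorter arc goes the other way: Δh = -332 + 360 = 28°.
H = 339 + 0.4 × (28) = 350.2 → 350°
S = 85 + 0.4 × (88 − 85) = 86.2 → 86%
L = 61 + 0.4 × (25 − 61) = 46.6 → 47%

(350, 86, 47)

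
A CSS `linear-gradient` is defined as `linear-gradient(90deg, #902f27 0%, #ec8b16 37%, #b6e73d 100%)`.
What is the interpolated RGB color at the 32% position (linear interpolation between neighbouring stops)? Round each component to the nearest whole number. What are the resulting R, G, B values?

(224, 127, 24)

32% lies between the 0% and 37% stops, so the local fraction is t = (32 − 0)/(37 − 0) = 32/37 ≈ 0.8649.
#902f27 → (144, 47, 39); #ec8b16 → (236, 139, 22).
R = 144 + 0.8649 × (236 − 144) = 223.571 → 224
G = 47 + 0.8649 × (139 − 47) = 126.571 → 127
B = 39 + 0.8649 × (22 − 39) = 24.297 → 24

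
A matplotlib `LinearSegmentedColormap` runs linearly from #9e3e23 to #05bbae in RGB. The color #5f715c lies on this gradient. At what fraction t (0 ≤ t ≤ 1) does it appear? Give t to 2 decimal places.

Invert the lerp on the R channel (largest span, 153): t = (95 − 158) / (5 − 158) = -63/-153 = 0.41176.
Check on G: (113 − 62)/(187 − 62) = 0.408 ✓

0.41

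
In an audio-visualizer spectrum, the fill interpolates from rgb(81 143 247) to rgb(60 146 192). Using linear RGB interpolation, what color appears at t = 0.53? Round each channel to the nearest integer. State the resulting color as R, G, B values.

R = 81 + 0.53 × (60 − 81) = 81 + 0.53 × -21 = 69.87 → 70
G = 143 + 0.53 × (146 − 143) = 143 + 0.53 × 3 = 144.59 → 145
B = 247 + 0.53 × (192 − 247) = 247 + 0.53 × -55 = 217.85 → 218

(70, 145, 218)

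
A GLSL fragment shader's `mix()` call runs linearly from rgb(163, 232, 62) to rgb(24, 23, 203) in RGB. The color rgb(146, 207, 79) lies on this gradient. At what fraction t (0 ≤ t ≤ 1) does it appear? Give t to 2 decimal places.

0.12

Invert the lerp on the G channel (largest span, 209): t = (207 − 232) / (23 − 232) = -25/-209 = 0.11962.
Check on R: (146 − 163)/(24 − 163) = 0.1223 ✓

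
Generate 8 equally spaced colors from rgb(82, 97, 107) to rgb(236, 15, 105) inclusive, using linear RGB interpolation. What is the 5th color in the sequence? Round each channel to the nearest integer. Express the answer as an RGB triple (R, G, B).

With 8 swatches and endpoints inclusive, swatch 5 sits at t = (5 − 1)/(8 − 1) = 4/7 ≈ 0.5714.
R = 82 + 0.5714 × (236 − 82) = 169.996 → 170
G = 97 + 0.5714 × (15 − 97) = 50.145 → 50
B = 107 + 0.5714 × (105 − 107) = 105.857 → 106

(170, 50, 106)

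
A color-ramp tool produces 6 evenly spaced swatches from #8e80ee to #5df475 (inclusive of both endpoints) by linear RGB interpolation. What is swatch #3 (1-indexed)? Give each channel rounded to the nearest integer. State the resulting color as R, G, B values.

(122, 174, 190)

With 6 swatches and endpoints inclusive, swatch 3 sits at t = (3 − 1)/(6 − 1) = 2/5 ≈ 0.4.
#8e80ee → (142, 128, 238); #5df475 → (93, 244, 117).
R = 142 + 0.4 × (93 − 142) = 122.4 → 122
G = 128 + 0.4 × (244 − 128) = 174.4 → 174
B = 238 + 0.4 × (117 − 238) = 189.6 → 190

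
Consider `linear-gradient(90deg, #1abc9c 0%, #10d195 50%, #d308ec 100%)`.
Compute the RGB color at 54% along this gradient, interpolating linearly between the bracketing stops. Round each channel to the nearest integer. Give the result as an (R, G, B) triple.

54% lies between the 50% and 100% stops, so the local fraction is t = (54 − 50)/(100 − 50) = 4/50 ≈ 0.08.
#10d195 → (16, 209, 149); #d308ec → (211, 8, 236).
R = 16 + 0.08 × (211 − 16) = 31.6 → 32
G = 209 + 0.08 × (8 − 209) = 192.92 → 193
B = 149 + 0.08 × (236 − 149) = 155.96 → 156

(32, 193, 156)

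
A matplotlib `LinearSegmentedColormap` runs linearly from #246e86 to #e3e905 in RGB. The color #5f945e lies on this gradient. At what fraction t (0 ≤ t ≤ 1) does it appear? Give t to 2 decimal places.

Invert the lerp on the R channel (largest span, 191): t = (95 − 36) / (227 − 36) = 59/191 = 0.3089.
Check on G: (148 − 110)/(233 − 110) = 0.3089 ✓

0.31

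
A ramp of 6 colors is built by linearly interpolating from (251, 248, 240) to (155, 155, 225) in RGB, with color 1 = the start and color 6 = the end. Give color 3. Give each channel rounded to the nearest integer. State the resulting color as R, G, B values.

(213, 211, 234)

With 6 swatches and endpoints inclusive, swatch 3 sits at t = (3 − 1)/(6 − 1) = 2/5 ≈ 0.4.
R = 251 + 0.4 × (155 − 251) = 212.6 → 213
G = 248 + 0.4 × (155 − 248) = 210.8 → 211
B = 240 + 0.4 × (225 − 240) = 234 → 234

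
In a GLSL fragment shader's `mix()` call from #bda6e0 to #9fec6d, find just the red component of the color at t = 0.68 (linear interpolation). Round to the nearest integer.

R₁ = 189 (from #bda6e0), R₂ = 159 (from #9fec6d).
R = 189 + 0.68 × (159 − 189) = 168.6 → 169

169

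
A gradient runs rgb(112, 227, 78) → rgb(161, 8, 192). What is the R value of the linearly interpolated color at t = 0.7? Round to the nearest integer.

146

R = 112 + 0.7 × (161 − 112) = 146.3 → 146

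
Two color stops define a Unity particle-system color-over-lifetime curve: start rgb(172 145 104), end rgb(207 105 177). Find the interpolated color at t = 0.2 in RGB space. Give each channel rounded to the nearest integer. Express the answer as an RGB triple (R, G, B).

R = 172 + 0.2 × (207 − 172) = 172 + 0.2 × 35 = 179 → 179
G = 145 + 0.2 × (105 − 145) = 145 + 0.2 × -40 = 137 → 137
B = 104 + 0.2 × (177 − 104) = 104 + 0.2 × 73 = 118.6 → 119
So the blended color is (179, 137, 119), about #b38977.

(179, 137, 119)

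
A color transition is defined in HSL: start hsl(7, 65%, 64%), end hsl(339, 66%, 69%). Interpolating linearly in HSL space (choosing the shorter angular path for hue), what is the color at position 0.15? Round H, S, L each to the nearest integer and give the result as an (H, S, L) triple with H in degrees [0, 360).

(3, 65, 65)

Hue: 339 − 7 = 332°, but |332| > 180 so the shorter arc goes the other way: Δh = 332 − 360 = -28°.
H = 7 + 0.15 × (-28) = 2.8 → 3°
S = 65 + 0.15 × (66 − 65) = 65.15 → 65%
L = 64 + 0.15 × (69 − 64) = 64.75 → 65%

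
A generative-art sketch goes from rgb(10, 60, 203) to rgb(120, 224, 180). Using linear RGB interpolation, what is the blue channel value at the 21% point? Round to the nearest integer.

B = 203 + 0.21 × (180 − 203) = 198.17 → 198

198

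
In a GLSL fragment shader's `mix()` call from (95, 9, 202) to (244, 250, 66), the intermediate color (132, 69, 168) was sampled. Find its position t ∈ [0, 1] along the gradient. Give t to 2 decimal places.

0.25

Invert the lerp on the G channel (largest span, 241): t = (69 − 9) / (250 − 9) = 60/241 = 0.24896.
Check on R: (132 − 95)/(244 − 95) = 0.2483 ✓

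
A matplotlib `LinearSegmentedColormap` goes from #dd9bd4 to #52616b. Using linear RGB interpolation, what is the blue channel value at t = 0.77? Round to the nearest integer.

131

B₁ = 212 (from #dd9bd4), B₂ = 107 (from #52616b).
B = 212 + 0.77 × (107 − 212) = 131.15 → 131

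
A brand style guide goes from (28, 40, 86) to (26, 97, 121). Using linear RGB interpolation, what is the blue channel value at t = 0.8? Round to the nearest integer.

B = 86 + 0.8 × (121 − 86) = 114 → 114

114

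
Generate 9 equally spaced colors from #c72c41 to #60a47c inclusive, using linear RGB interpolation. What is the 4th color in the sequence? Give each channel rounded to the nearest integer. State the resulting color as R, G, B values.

With 9 swatches and endpoints inclusive, swatch 4 sits at t = (4 − 1)/(9 − 1) = 3/8 ≈ 0.375.
#c72c41 → (199, 44, 65); #60a47c → (96, 164, 124).
R = 199 + 0.375 × (96 − 199) = 160.375 → 160
G = 44 + 0.375 × (164 − 44) = 89 → 89
B = 65 + 0.375 × (124 − 65) = 87.125 → 87

(160, 89, 87)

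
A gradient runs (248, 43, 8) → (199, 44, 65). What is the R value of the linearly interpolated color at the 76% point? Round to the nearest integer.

211

R = 248 + 0.76 × (199 − 248) = 210.76 → 211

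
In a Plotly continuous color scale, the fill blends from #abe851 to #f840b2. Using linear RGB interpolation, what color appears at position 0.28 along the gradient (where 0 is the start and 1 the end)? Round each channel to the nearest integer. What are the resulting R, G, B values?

(193, 185, 108)

#abe851 → (171, 232, 81); #f840b2 → (248, 64, 178).
R = 171 + 0.28 × (248 − 171) = 171 + 0.28 × 77 = 192.56 → 193
G = 232 + 0.28 × (64 − 232) = 232 + 0.28 × -168 = 184.96 → 185
B = 81 + 0.28 × (178 − 81) = 81 + 0.28 × 97 = 108.16 → 108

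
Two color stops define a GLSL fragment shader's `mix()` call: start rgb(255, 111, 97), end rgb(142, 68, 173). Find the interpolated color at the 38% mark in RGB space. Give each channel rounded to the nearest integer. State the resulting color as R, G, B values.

38% corresponds to t = 0.38.
R = 255 + 0.38 × (142 − 255) = 255 + 0.38 × -113 = 212.06 → 212
G = 111 + 0.38 × (68 − 111) = 111 + 0.38 × -43 = 94.66 → 95
B = 97 + 0.38 × (173 − 97) = 97 + 0.38 × 76 = 125.88 → 126

(212, 95, 126)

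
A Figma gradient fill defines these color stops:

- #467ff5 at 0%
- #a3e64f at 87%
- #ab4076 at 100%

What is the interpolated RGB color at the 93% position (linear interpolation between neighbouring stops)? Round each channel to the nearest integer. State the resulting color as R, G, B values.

(167, 153, 97)

93% lies between the 87% and 100% stops, so the local fraction is t = (93 − 87)/(100 − 87) = 6/13 ≈ 0.4615.
#a3e64f → (163, 230, 79); #ab4076 → (171, 64, 118).
R = 163 + 0.4615 × (171 − 163) = 166.692 → 167
G = 230 + 0.4615 × (64 − 230) = 153.391 → 153
B = 79 + 0.4615 × (118 − 79) = 96.999 → 97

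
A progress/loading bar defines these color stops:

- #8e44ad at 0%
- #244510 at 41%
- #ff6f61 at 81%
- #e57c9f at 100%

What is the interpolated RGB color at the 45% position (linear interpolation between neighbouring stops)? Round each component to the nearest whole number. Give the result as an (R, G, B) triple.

(58, 73, 24)

45% lies between the 41% and 81% stops, so the local fraction is t = (45 − 41)/(81 − 41) = 4/40 ≈ 0.1.
#244510 → (36, 69, 16); #ff6f61 → (255, 111, 97).
R = 36 + 0.1 × (255 − 36) = 57.9 → 58
G = 69 + 0.1 × (111 − 69) = 73.2 → 73
B = 16 + 0.1 × (97 − 16) = 24.1 → 24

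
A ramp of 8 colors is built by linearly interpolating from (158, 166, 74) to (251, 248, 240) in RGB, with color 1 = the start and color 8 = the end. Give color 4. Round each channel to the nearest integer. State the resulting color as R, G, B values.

With 8 swatches and endpoints inclusive, swatch 4 sits at t = (4 − 1)/(8 − 1) = 3/7 ≈ 0.4286.
R = 158 + 0.4286 × (251 − 158) = 197.86 → 198
G = 166 + 0.4286 × (248 − 166) = 201.145 → 201
B = 74 + 0.4286 × (240 − 74) = 145.148 → 145

(198, 201, 145)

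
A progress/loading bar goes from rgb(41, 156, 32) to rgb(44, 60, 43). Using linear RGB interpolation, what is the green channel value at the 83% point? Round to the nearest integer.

76

G = 156 + 0.83 × (60 − 156) = 76.32 → 76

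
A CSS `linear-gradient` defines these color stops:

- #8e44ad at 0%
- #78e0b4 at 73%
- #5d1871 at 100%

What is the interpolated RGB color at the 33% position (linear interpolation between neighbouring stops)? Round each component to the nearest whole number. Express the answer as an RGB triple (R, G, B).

(132, 139, 176)

33% lies between the 0% and 73% stops, so the local fraction is t = (33 − 0)/(73 − 0) = 33/73 ≈ 0.4521.
#8e44ad → (142, 68, 173); #78e0b4 → (120, 224, 180).
R = 142 + 0.4521 × (120 − 142) = 132.054 → 132
G = 68 + 0.4521 × (224 − 68) = 138.528 → 139
B = 173 + 0.4521 × (180 − 173) = 176.165 → 176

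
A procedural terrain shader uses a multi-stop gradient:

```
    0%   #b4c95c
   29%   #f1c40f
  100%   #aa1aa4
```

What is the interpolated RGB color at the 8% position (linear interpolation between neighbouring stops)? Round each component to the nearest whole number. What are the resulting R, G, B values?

8% lies between the 0% and 29% stops, so the local fraction is t = (8 − 0)/(29 − 0) = 8/29 ≈ 0.2759.
#b4c95c → (180, 201, 92); #f1c40f → (241, 196, 15).
R = 180 + 0.2759 × (241 − 180) = 196.83 → 197
G = 201 + 0.2759 × (196 − 201) = 199.62 → 200
B = 92 + 0.2759 × (15 − 92) = 70.756 → 71

(197, 200, 71)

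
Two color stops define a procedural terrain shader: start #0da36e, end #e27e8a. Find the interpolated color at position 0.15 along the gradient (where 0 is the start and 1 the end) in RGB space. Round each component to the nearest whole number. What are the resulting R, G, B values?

(45, 157, 114)

#0da36e → (13, 163, 110); #e27e8a → (226, 126, 138).
R = 13 + 0.15 × (226 − 13) = 13 + 0.15 × 213 = 44.95 → 45
G = 163 + 0.15 × (126 − 163) = 163 + 0.15 × -37 = 157.45 → 157
B = 110 + 0.15 × (138 − 110) = 110 + 0.15 × 28 = 114.2 → 114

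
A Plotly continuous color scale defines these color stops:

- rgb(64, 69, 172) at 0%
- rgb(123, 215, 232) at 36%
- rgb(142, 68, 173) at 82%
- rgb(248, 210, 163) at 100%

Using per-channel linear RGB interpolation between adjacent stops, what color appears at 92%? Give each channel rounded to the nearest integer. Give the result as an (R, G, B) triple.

92% lies between the 82% and 100% stops, so the local fraction is t = (92 − 82)/(100 − 82) = 10/18 ≈ 0.5556.
R = 142 + 0.5556 × (248 − 142) = 200.894 → 201
G = 68 + 0.5556 × (210 − 68) = 146.895 → 147
B = 173 + 0.5556 × (163 − 173) = 167.444 → 167

(201, 147, 167)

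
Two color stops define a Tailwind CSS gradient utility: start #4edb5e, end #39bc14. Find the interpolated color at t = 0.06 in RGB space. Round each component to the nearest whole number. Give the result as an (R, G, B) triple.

#4edb5e → (78, 219, 94); #39bc14 → (57, 188, 20).
R = 78 + 0.06 × (57 − 78) = 78 + 0.06 × -21 = 76.74 → 77
G = 219 + 0.06 × (188 − 219) = 219 + 0.06 × -31 = 217.14 → 217
B = 94 + 0.06 × (20 − 94) = 94 + 0.06 × -74 = 89.56 → 90

(77, 217, 90)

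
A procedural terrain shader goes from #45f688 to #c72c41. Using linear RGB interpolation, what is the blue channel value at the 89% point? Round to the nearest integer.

B₁ = 136 (from #45f688), B₂ = 65 (from #c72c41).
B = 136 + 0.89 × (65 − 136) = 72.81 → 73

73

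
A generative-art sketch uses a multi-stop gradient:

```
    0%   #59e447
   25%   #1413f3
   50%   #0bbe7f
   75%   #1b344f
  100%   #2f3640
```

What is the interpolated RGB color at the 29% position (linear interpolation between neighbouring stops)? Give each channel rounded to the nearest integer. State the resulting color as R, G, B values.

(19, 46, 224)

29% lies between the 25% and 50% stops, so the local fraction is t = (29 − 25)/(50 − 25) = 4/25 ≈ 0.16.
#1413f3 → (20, 19, 243); #0bbe7f → (11, 190, 127).
R = 20 + 0.16 × (11 − 20) = 18.56 → 19
G = 19 + 0.16 × (190 − 19) = 46.36 → 46
B = 243 + 0.16 × (127 − 243) = 224.44 → 224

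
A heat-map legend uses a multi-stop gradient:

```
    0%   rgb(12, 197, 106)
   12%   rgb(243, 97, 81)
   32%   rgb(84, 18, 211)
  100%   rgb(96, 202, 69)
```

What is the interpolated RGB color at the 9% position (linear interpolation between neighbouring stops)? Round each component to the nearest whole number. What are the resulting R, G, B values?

9% lies between the 0% and 12% stops, so the local fraction is t = (9 − 0)/(12 − 0) = 9/12 ≈ 0.75.
R = 12 + 0.75 × (243 − 12) = 185.25 → 185
G = 197 + 0.75 × (97 − 197) = 122 → 122
B = 106 + 0.75 × (81 − 106) = 87.25 → 87

(185, 122, 87)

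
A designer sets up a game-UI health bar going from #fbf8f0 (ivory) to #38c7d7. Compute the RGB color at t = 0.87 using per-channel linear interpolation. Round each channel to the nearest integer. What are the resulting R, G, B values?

#fbf8f0 → (251, 248, 240); #38c7d7 → (56, 199, 215).
R = 251 + 0.87 × (56 − 251) = 251 + 0.87 × -195 = 81.35 → 81
G = 248 + 0.87 × (199 − 248) = 248 + 0.87 × -49 = 205.37 → 205
B = 240 + 0.87 × (215 − 240) = 240 + 0.87 × -25 = 218.25 → 218
So the blended color is (81, 205, 218), about #51cdda.

(81, 205, 218)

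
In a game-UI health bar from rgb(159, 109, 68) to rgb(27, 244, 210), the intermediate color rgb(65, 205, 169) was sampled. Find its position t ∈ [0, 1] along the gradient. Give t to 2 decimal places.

Invert the lerp on the B channel (largest span, 142): t = (169 − 68) / (210 − 68) = 101/142 = 0.71127.
Check on R: (65 − 159)/(27 − 159) = 0.7121 ✓

0.71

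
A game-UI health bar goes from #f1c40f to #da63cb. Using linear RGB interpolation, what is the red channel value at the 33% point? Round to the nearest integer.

R₁ = 241 (from #f1c40f), R₂ = 218 (from #da63cb).
R = 241 + 0.33 × (218 − 241) = 233.41 → 233

233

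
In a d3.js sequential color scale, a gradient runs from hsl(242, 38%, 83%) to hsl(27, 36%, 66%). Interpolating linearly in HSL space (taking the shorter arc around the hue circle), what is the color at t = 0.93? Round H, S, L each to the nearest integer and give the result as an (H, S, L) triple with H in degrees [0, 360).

(17, 36, 67)

Hue: 27 − 242 = -215°, but |-215| > 180 so the shorter arc goes the other way: Δh = -215 + 360 = 145°.
H = 242 + 0.93 × (145) = 376.85 → 377 → 377 mod 360 = 17°
S = 38 + 0.93 × (36 − 38) = 36.14 → 36%
L = 83 + 0.93 × (66 − 83) = 67.19 → 67%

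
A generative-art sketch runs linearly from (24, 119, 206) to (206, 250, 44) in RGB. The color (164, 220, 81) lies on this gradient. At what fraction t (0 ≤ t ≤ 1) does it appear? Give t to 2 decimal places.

0.77

Invert the lerp on the R channel (largest span, 182): t = (164 − 24) / (206 − 24) = 140/182 = 0.76923.
Check on G: (220 − 119)/(250 − 119) = 0.771 ✓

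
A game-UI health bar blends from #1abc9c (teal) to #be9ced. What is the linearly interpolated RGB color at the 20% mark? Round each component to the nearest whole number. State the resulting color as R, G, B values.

#1abc9c → (26, 188, 156); #be9ced → (190, 156, 237).
20% corresponds to t = 0.2.
R = 26 + 0.2 × (190 − 26) = 26 + 0.2 × 164 = 58.8 → 59
G = 188 + 0.2 × (156 − 188) = 188 + 0.2 × -32 = 181.6 → 182
B = 156 + 0.2 × (237 − 156) = 156 + 0.2 × 81 = 172.2 → 172
So the blended color is (59, 182, 172), about #3bb6ac.

(59, 182, 172)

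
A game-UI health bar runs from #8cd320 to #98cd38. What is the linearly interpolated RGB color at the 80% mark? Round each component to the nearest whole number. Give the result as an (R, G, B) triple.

#8cd320 → (140, 211, 32); #98cd38 → (152, 205, 56).
80% corresponds to t = 0.8.
R = 140 + 0.8 × (152 − 140) = 140 + 0.8 × 12 = 149.6 → 150
G = 211 + 0.8 × (205 − 211) = 211 + 0.8 × -6 = 206.2 → 206
B = 32 + 0.8 × (56 − 32) = 32 + 0.8 × 24 = 51.2 → 51

(150, 206, 51)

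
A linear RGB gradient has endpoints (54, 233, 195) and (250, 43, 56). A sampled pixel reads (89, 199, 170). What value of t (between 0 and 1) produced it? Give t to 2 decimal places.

Invert the lerp on the R channel (largest span, 196): t = (89 − 54) / (250 − 54) = 35/196 = 0.17857.
Check on G: (199 − 233)/(43 − 233) = 0.1789 ✓

0.18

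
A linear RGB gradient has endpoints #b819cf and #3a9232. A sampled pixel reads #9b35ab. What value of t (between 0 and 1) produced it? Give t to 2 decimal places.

Invert the lerp on the B channel (largest span, 157): t = (171 − 207) / (50 − 207) = -36/-157 = 0.2293.
Check on R: (155 − 184)/(58 − 184) = 0.2302 ✓

0.23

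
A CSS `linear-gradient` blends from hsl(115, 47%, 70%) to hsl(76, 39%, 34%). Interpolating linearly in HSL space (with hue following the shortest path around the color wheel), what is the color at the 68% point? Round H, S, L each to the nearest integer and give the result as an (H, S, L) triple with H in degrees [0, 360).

(88, 42, 46)

Hue arc: Δh = 76 − 115 = -39° (|Δh| ≤ 180, already the shorter path).
H = 115 + 0.68 × (-39) = 88.48 → 88°
S = 47 + 0.68 × (39 − 47) = 41.56 → 42%
L = 70 + 0.68 × (34 − 70) = 45.52 → 46%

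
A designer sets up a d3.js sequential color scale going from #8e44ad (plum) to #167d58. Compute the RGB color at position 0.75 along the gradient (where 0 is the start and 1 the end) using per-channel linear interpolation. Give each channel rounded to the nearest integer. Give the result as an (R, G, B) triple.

#8e44ad → (142, 68, 173); #167d58 → (22, 125, 88).
R = 142 + 0.75 × (22 − 142) = 142 + 0.75 × -120 = 52 → 52
G = 68 + 0.75 × (125 − 68) = 68 + 0.75 × 57 = 110.75 → 111
B = 173 + 0.75 × (88 − 173) = 173 + 0.75 × -85 = 109.25 → 109
So the blended color is (52, 111, 109), about #346f6d.

(52, 111, 109)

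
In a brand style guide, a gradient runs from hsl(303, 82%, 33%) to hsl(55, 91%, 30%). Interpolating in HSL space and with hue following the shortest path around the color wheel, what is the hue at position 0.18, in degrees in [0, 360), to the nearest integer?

323

Hue: 55 − 303 = -248°, but |-248| > 180 so the shorter arc goes the other way: Δh = -248 + 360 = 112°.
H = 303 + 0.18 × (112) = 323.16 → 323°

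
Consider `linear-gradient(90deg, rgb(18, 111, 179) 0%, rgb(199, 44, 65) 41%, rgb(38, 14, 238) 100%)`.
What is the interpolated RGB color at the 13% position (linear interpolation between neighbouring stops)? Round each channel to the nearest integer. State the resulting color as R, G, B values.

(75, 90, 143)

13% lies between the 0% and 41% stops, so the local fraction is t = (13 − 0)/(41 − 0) = 13/41 ≈ 0.3171.
R = 18 + 0.3171 × (199 − 18) = 75.395 → 75
G = 111 + 0.3171 × (44 − 111) = 89.754 → 90
B = 179 + 0.3171 × (65 − 179) = 142.851 → 143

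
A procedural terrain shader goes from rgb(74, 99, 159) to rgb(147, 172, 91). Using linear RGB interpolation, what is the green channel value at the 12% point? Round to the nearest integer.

108

G = 99 + 0.12 × (172 − 99) = 107.76 → 108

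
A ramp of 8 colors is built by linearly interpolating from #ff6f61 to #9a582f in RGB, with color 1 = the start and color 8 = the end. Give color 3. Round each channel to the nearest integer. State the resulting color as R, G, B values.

With 8 swatches and endpoints inclusive, swatch 3 sits at t = (3 − 1)/(8 − 1) = 2/7 ≈ 0.2857.
#ff6f61 → (255, 111, 97); #9a582f → (154, 88, 47).
R = 255 + 0.2857 × (154 − 255) = 226.144 → 226
G = 111 + 0.2857 × (88 − 111) = 104.429 → 104
B = 97 + 0.2857 × (47 − 97) = 82.715 → 83

(226, 104, 83)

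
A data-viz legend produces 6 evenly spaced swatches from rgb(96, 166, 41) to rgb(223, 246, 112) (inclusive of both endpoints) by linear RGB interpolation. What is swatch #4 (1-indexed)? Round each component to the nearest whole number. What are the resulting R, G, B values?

(172, 214, 84)

With 6 swatches and endpoints inclusive, swatch 4 sits at t = (4 − 1)/(6 − 1) = 3/5 ≈ 0.6.
R = 96 + 0.6 × (223 − 96) = 172.2 → 172
G = 166 + 0.6 × (246 − 166) = 214 → 214
B = 41 + 0.6 × (112 − 41) = 83.6 → 84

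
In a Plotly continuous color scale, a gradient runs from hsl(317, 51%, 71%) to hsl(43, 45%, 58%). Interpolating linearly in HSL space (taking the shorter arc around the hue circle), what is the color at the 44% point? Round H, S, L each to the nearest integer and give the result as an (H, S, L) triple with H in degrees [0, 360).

(355, 48, 65)

Hue: 43 − 317 = -274°, but |-274| > 180 so the shorter arc goes the other way: Δh = -274 + 360 = 86°.
H = 317 + 0.44 × (86) = 354.84 → 355°
S = 51 + 0.44 × (45 − 51) = 48.36 → 48%
L = 71 + 0.44 × (58 − 71) = 65.28 → 65%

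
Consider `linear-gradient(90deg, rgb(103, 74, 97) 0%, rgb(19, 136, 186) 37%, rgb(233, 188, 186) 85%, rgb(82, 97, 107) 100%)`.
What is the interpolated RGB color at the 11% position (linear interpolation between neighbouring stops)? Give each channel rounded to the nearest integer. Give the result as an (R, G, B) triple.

11% lies between the 0% and 37% stops, so the local fraction is t = (11 − 0)/(37 − 0) = 11/37 ≈ 0.2973.
R = 103 + 0.2973 × (19 − 103) = 78.027 → 78
G = 74 + 0.2973 × (136 − 74) = 92.433 → 92
B = 97 + 0.2973 × (186 − 97) = 123.46 → 123

(78, 92, 123)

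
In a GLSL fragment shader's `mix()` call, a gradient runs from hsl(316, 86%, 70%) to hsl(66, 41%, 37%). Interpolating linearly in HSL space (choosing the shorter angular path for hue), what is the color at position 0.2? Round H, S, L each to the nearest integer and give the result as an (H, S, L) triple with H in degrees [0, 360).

Hue: 66 − 316 = -250°, but |-250| > 180 so the shorter arc goes the other way: Δh = -250 + 360 = 110°.
H = 316 + 0.2 × (110) = 338 → 338°
S = 86 + 0.2 × (41 − 86) = 77 → 77%
L = 70 + 0.2 × (37 − 70) = 63.4 → 63%

(338, 77, 63)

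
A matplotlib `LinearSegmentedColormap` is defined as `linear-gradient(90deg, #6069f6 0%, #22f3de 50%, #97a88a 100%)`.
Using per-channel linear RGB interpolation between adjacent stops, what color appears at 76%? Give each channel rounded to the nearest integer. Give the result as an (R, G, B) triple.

76% lies between the 50% and 100% stops, so the local fraction is t = (76 − 50)/(100 − 50) = 26/50 ≈ 0.52.
#22f3de → (34, 243, 222); #97a88a → (151, 168, 138).
R = 34 + 0.52 × (151 − 34) = 94.84 → 95
G = 243 + 0.52 × (168 − 243) = 204 → 204
B = 222 + 0.52 × (138 − 222) = 178.32 → 178

(95, 204, 178)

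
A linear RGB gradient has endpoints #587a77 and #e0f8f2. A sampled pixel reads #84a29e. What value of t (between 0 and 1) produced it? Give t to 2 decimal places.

0.32

Invert the lerp on the R channel (largest span, 136): t = (132 − 88) / (224 − 88) = 44/136 = 0.32353.
Check on G: (162 − 122)/(248 − 122) = 0.3175 ✓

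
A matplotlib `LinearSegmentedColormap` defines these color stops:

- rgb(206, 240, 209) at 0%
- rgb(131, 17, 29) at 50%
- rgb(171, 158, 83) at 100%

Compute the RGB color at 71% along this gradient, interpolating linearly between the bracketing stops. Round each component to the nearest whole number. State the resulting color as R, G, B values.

(148, 76, 52)

71% lies between the 50% and 100% stops, so the local fraction is t = (71 − 50)/(100 − 50) = 21/50 ≈ 0.42.
R = 131 + 0.42 × (171 − 131) = 147.8 → 148
G = 17 + 0.42 × (158 − 17) = 76.22 → 76
B = 29 + 0.42 × (83 − 29) = 51.68 → 52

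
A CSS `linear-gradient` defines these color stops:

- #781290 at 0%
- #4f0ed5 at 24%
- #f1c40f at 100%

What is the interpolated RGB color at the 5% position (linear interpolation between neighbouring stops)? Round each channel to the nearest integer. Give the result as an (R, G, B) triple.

5% lies between the 0% and 24% stops, so the local fraction is t = (5 − 0)/(24 − 0) = 5/24 ≈ 0.2083.
#781290 → (120, 18, 144); #4f0ed5 → (79, 14, 213).
R = 120 + 0.2083 × (79 − 120) = 111.46 → 111
G = 18 + 0.2083 × (14 − 18) = 17.167 → 17
B = 144 + 0.2083 × (213 − 144) = 158.373 → 158

(111, 17, 158)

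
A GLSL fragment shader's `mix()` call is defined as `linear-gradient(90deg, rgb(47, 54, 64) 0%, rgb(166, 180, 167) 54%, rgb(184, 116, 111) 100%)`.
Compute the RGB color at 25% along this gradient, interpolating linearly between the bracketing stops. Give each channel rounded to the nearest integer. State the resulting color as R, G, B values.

(102, 112, 112)

25% lies between the 0% and 54% stops, so the local fraction is t = (25 − 0)/(54 − 0) = 25/54 ≈ 0.463.
R = 47 + 0.463 × (166 − 47) = 102.097 → 102
G = 54 + 0.463 × (180 − 54) = 112.338 → 112
B = 64 + 0.463 × (167 − 64) = 111.689 → 112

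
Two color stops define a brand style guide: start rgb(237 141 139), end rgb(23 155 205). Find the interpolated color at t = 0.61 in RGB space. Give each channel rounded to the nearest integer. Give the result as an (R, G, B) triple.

(106, 150, 179)

R = 237 + 0.61 × (23 − 237) = 237 + 0.61 × -214 = 106.46 → 106
G = 141 + 0.61 × (155 − 141) = 141 + 0.61 × 14 = 149.54 → 150
B = 139 + 0.61 × (205 − 139) = 139 + 0.61 × 66 = 179.26 → 179
So the blended color is (106, 150, 179), about #6a96b3.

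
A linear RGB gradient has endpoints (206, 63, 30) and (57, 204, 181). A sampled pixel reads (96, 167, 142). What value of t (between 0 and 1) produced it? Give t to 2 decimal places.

0.74

Invert the lerp on the B channel (largest span, 151): t = (142 − 30) / (181 − 30) = 112/151 = 0.74172.
Check on R: (96 − 206)/(57 − 206) = 0.7383 ✓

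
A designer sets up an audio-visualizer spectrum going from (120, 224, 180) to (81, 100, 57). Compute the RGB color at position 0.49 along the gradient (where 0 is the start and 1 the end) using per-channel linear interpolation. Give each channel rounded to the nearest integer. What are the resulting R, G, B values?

(101, 163, 120)

R = 120 + 0.49 × (81 − 120) = 120 + 0.49 × -39 = 100.89 → 101
G = 224 + 0.49 × (100 − 224) = 224 + 0.49 × -124 = 163.24 → 163
B = 180 + 0.49 × (57 − 180) = 180 + 0.49 × -123 = 119.73 → 120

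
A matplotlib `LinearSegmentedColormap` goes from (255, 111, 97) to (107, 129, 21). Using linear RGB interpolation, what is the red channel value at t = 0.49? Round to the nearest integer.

R = 255 + 0.49 × (107 − 255) = 182.48 → 182

182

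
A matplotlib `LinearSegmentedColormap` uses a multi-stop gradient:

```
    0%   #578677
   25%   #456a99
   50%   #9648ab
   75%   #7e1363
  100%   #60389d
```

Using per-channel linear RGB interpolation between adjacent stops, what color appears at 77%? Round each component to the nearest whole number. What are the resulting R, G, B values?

77% lies between the 75% and 100% stops, so the local fraction is t = (77 − 75)/(100 − 75) = 2/25 ≈ 0.08.
#7e1363 → (126, 19, 99); #60389d → (96, 56, 157).
R = 126 + 0.08 × (96 − 126) = 123.6 → 124
G = 19 + 0.08 × (56 − 19) = 21.96 → 22
B = 99 + 0.08 × (157 − 99) = 103.64 → 104

(124, 22, 104)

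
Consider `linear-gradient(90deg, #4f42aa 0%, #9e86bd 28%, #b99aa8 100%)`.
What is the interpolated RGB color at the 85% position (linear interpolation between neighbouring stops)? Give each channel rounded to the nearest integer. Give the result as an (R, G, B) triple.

(179, 150, 172)

85% lies between the 28% and 100% stops, so the local fraction is t = (85 − 28)/(100 − 28) = 57/72 ≈ 0.7917.
#9e86bd → (158, 134, 189); #b99aa8 → (185, 154, 168).
R = 158 + 0.7917 × (185 − 158) = 179.376 → 179
G = 134 + 0.7917 × (154 − 134) = 149.834 → 150
B = 189 + 0.7917 × (168 − 189) = 172.374 → 172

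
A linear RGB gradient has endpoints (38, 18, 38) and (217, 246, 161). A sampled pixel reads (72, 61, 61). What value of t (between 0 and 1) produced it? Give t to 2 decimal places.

Invert the lerp on the G channel (largest span, 228): t = (61 − 18) / (246 − 18) = 43/228 = 0.1886.
Check on R: (72 − 38)/(217 − 38) = 0.1899 ✓

0.19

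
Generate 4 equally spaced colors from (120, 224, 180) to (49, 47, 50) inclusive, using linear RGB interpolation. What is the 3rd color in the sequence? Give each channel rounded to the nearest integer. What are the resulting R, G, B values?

(73, 106, 93)

With 4 swatches and endpoints inclusive, swatch 3 sits at t = (3 − 1)/(4 − 1) = 2/3 ≈ 0.6667.
R = 120 + 0.6667 × (49 − 120) = 72.664 → 73
G = 224 + 0.6667 × (47 − 224) = 105.994 → 106
B = 180 + 0.6667 × (50 − 180) = 93.329 → 93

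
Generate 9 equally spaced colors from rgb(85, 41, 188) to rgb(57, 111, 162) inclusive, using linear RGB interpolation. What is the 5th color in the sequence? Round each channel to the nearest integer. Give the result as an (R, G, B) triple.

(71, 76, 175)

With 9 swatches and endpoints inclusive, swatch 5 sits at t = (5 − 1)/(9 − 1) = 4/8 ≈ 0.5.
R = 85 + 0.5 × (57 − 85) = 71 → 71
G = 41 + 0.5 × (111 − 41) = 76 → 76
B = 188 + 0.5 × (162 − 188) = 175 → 175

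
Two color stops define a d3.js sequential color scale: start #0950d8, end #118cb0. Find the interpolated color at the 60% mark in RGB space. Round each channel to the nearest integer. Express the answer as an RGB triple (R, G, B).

#0950d8 → (9, 80, 216); #118cb0 → (17, 140, 176).
60% corresponds to t = 0.6.
R = 9 + 0.6 × (17 − 9) = 9 + 0.6 × 8 = 13.8 → 14
G = 80 + 0.6 × (140 − 80) = 80 + 0.6 × 60 = 116 → 116
B = 216 + 0.6 × (176 − 216) = 216 + 0.6 × -40 = 192 → 192

(14, 116, 192)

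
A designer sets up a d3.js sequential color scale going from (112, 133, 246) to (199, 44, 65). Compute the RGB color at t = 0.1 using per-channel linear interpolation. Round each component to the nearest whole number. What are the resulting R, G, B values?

R = 112 + 0.1 × (199 − 112) = 112 + 0.1 × 87 = 120.7 → 121
G = 133 + 0.1 × (44 − 133) = 133 + 0.1 × -89 = 124.1 → 124
B = 246 + 0.1 × (65 − 246) = 246 + 0.1 × -181 = 227.9 → 228

(121, 124, 228)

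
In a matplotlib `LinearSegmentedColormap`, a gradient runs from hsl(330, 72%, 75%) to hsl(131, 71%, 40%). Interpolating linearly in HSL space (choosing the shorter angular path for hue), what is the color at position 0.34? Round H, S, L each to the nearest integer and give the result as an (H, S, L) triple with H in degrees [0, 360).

Hue: 131 − 330 = -199°, but |-199| > 180 so the shorter arc goes the other way: Δh = -199 + 360 = 161°.
H = 330 + 0.34 × (161) = 384.74 → 385 → 385 mod 360 = 25°
S = 72 + 0.34 × (71 − 72) = 71.66 → 72%
L = 75 + 0.34 × (40 − 75) = 63.1 → 63%

(25, 72, 63)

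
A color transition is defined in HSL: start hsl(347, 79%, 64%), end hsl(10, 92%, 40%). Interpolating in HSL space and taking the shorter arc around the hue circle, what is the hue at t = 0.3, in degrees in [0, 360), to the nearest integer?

354

Hue: 10 − 347 = -337°, but |-337| > 180 so the shorter arc goes the other way: Δh = -337 + 360 = 23°.
H = 347 + 0.3 × (23) = 353.9 → 354°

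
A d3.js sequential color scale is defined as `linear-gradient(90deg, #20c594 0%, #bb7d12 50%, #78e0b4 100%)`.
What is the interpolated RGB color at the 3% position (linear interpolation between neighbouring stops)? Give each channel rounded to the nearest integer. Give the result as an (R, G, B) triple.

3% lies between the 0% and 50% stops, so the local fraction is t = (3 − 0)/(50 − 0) = 3/50 ≈ 0.06.
#20c594 → (32, 197, 148); #bb7d12 → (187, 125, 18).
R = 32 + 0.06 × (187 − 32) = 41.3 → 41
G = 197 + 0.06 × (125 − 197) = 192.68 → 193
B = 148 + 0.06 × (18 − 148) = 140.2 → 140

(41, 193, 140)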